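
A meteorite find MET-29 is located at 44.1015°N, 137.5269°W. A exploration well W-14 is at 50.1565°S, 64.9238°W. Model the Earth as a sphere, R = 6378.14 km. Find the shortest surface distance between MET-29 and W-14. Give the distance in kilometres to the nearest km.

12621 km

Δφ = -94.2580°,  Δλ = 72.6031°
a = sin²(Δφ/2) + cos φ₁ cos φ₂ sin²(Δλ/2) = 0.698387
c = 2·arcsin(√a) = 1.978795 rad = 113.3766°
d = R·c = 6378.14 × 1.978795 = 12621.0 km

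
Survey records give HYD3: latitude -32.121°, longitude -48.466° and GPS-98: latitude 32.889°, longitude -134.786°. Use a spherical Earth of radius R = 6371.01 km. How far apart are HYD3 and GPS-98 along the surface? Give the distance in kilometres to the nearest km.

Δφ = 65.0100°,  Δλ = -86.3200°
a = sin²(Δφ/2) + cos φ₁ cos φ₂ sin²(Δλ/2) = 0.621539
c = 2·arcsin(√a) = 1.816334 rad = 104.0683°
d = R·c = 6371.01 × 1.816334 = 11571.9 km

11572 km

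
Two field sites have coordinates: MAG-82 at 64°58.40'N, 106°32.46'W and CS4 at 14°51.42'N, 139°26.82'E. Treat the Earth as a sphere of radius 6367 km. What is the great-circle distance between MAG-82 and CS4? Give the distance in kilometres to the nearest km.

9581 km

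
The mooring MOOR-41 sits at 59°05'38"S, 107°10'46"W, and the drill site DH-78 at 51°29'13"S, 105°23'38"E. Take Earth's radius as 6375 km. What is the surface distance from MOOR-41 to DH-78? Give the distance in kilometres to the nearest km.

7378 km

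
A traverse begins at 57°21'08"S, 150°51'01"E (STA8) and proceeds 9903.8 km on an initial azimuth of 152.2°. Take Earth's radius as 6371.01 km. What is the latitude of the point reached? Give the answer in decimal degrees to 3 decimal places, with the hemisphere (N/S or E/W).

STA8: φ = -57.35222°, λ = +150.85028°
δ = d/R = 9903.8/6371.01 = 1.554510 rad
φ₂ = arcsin(sin φ₁ cos δ + cos φ₁ sin δ cos θ)
   = arcsin(-0.84200·0.01629 + 0.53947·0.99987·-0.88458) = -29.39691°
λ₂ = λ₁ + atan2(sin θ sin δ cos φ₁, cos δ − sin φ₁ sin φ₂) = -61.51008°

29.397°S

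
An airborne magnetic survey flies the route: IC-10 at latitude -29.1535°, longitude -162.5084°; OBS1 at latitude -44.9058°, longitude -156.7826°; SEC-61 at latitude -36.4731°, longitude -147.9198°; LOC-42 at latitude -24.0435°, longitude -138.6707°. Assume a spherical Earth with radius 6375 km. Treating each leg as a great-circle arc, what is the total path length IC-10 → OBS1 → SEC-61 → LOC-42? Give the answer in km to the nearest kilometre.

4664 km

IC-10→OBS1: c = 0.286077 rad, d = 1823.74 km
OBS1→SEC-61: c = 0.187954 rad, d = 1198.21 km
SEC-61→LOC-42: c = 0.257563 rad, d = 1641.96 km
Total = 1823.74 + 1198.21 + 1641.96 = 4663.91 km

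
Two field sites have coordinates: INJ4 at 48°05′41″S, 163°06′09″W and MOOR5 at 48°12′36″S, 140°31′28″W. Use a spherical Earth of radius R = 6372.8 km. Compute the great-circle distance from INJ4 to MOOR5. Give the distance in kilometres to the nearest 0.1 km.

1669.4 km

INJ4: φ = -48.09472°, λ = -163.10250°
MOOR5: φ = -48.21000°, λ = -140.52444°
Δφ = -0.1153°,  Δλ = 22.5781°
a = sin²(Δφ/2) + cos φ₁ cos φ₂ sin²(Δλ/2) = 0.017057
c = 2·arcsin(√a) = 0.261957 rad = 15.0090°
d = R·c = 6372.8 × 0.261957 = 1669.4 km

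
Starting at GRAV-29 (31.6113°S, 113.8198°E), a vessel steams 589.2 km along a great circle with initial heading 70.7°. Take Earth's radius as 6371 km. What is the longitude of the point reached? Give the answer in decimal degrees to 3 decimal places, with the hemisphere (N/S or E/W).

119.580°E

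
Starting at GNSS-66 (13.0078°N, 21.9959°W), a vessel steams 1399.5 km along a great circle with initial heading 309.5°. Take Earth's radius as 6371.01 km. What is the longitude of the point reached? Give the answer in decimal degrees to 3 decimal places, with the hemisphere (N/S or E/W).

32.356°W

δ = d/R = 1399.5/6371.01 = 0.219667 rad
φ₂ = arcsin(sin φ₁ cos δ + cos φ₁ sin δ cos θ)
   = arcsin(0.22508·0.97597 + 0.97434·0.21790·0.63608) = 20.77645°
λ₂ = λ₁ + atan2(sin θ sin δ cos φ₁, cos δ − sin φ₁ sin φ₂) = -32.35604°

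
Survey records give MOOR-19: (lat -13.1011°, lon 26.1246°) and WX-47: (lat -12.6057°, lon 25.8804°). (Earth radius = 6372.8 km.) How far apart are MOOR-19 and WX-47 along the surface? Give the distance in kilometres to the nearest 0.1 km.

61.1 km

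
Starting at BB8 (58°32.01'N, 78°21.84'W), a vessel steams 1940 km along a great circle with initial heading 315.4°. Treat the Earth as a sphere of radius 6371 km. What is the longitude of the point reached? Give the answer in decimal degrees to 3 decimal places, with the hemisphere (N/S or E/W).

112.044°W

BB8: φ = +58.53350°, λ = -78.36400°
δ = d/R = 1940/6371 = 0.304505 rad
φ₂ = arcsin(sin φ₁ cos δ + cos φ₁ sin δ cos θ)
   = arcsin(0.85295·0.95400 + 0.52200·0.29982·0.71203) = 67.68991°
λ₂ = λ₁ + atan2(sin θ sin δ cos φ₁, cos δ − sin φ₁ sin φ₂) = -112.04414°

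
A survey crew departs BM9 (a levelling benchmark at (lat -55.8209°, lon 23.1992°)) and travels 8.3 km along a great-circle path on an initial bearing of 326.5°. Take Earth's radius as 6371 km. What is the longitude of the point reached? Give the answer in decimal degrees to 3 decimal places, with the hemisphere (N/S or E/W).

δ = d/R = 8.3/6371 = 0.001303 rad
φ₂ = arcsin(sin φ₁ cos δ + cos φ₁ sin δ cos θ)
   = arcsin(-0.82729·1.00000 + 0.56178·0.00130·0.83389) = -55.75863°
λ₂ = λ₁ + atan2(sin θ sin δ cos φ₁, cos δ − sin φ₁ sin φ₂) = 23.12598°

23.126°E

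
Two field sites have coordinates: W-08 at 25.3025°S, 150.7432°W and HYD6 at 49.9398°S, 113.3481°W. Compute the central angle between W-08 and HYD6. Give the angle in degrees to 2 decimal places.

37.87°

Δφ = -24.6373°,  Δλ = 37.3951°
a = sin²(Δφ/2) + cos φ₁ cos φ₂ sin²(Δλ/2) = 0.105312
c = 2·arcsin(√a) = 0.661005 rad = 37.8728°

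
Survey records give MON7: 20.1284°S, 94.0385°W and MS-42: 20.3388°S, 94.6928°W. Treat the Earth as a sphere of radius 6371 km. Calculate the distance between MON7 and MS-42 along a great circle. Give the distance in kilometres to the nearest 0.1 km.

72.2 km

Δφ = -0.2104°,  Δλ = -0.6543°
a = sin²(Δφ/2) + cos φ₁ cos φ₂ sin²(Δλ/2) = 0.000032
c = 2·arcsin(√a) = 0.011327 rad = 0.6490°
d = R·c = 6371 × 0.011327 = 72.2 km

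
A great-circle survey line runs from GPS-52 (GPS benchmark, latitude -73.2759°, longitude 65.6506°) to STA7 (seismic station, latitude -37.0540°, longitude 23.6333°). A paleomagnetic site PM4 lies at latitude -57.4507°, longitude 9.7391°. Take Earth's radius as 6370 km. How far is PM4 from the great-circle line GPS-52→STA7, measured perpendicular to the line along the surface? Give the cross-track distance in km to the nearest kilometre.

1462 km

δ₁₃ = central angle GPS-52→PM4 = 0.464493 rad  (haversine)
θ₁₃ = bearing GPS-52→PM4 = 275.923°,  θ₁₂ = bearing GPS-52→STA7 = 306.442°
dₓₜ = R·arcsin(sin δ₁₃ · sin(θ₁₃ − θ₁₂)) = 6370·arcsin(0.44797·sin(-30.519°)) = -1461.889 km
|dₓₜ| = 1461.889 km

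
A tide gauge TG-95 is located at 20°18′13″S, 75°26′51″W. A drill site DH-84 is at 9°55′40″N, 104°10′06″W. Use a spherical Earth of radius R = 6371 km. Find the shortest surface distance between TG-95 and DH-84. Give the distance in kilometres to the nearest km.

4601 km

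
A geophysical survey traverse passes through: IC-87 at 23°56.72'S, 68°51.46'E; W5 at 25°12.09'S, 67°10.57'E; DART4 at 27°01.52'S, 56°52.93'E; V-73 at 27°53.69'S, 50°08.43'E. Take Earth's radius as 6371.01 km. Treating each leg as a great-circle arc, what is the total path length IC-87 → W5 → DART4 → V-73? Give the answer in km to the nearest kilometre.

1939 km

IC-87: φ = -23.94533°, λ = +68.85767°
W5: φ = -25.20150°, λ = +67.17617°
DART4: φ = -27.02533°, λ = +56.88217°
V-73: φ = -27.89483°, λ = +50.14050°
IC-87→W5: c = 0.034539 rad, d = 220.05 km
W5→DART4: c = 0.164383 rad, d = 1047.28 km
DART4→V-73: c = 0.105490 rad, d = 672.08 km
Total = 220.05 + 1047.28 + 672.08 = 1939.41 km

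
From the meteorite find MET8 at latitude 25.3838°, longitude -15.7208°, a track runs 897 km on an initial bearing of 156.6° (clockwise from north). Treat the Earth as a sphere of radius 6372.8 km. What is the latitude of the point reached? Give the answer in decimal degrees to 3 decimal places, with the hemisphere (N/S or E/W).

δ = d/R = 897/6372.8 = 0.140754 rad
φ₂ = arcsin(sin φ₁ cos δ + cos φ₁ sin δ cos θ)
   = arcsin(0.42868·0.99011 + 0.90346·0.14029·-0.91775) = 17.94588°
λ₂ = λ₁ + atan2(sin θ sin δ cos φ₁, cos δ − sin φ₁ sin φ₂) = -12.36334°

17.946°N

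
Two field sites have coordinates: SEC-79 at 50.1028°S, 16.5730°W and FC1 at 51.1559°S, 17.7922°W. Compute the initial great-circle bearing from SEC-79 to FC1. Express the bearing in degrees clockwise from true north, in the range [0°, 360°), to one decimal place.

Δλ = -1.2192°
y = sin Δλ · cos φ₂ = -0.013345
x = cos φ₁ sin φ₂ − sin φ₁ cos φ₂ cos Δλ = -0.018488
θ = atan2(y, x) = -144.1769° → 215.8231° (mod 360°)

215.8°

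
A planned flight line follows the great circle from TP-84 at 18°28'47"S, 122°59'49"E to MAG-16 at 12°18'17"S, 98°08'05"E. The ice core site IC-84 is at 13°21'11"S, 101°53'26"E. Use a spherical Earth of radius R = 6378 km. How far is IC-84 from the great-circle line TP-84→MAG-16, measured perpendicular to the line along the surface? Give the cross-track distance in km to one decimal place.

8.8 km

TP-84: φ = -18.47972°, λ = +122.99694°
MAG-16: φ = -12.30472°, λ = +98.13472°
IC-84: φ = -13.35306°, λ = +101.89056°
δ₁₃ = central angle TP-84→IC-84 = 0.365088 rad  (haversine)
θ₁₃ = bearing TP-84→IC-84 = 281.089°,  θ₁₂ = bearing TP-84→MAG-16 = 280.868°
dₓₜ = R·arcsin(sin δ₁₃ · sin(θ₁₃ − θ₁₂)) = 6378·arcsin(0.35703·sin(0.221°)) = 8.787 km
|dₓₜ| = 8.787 km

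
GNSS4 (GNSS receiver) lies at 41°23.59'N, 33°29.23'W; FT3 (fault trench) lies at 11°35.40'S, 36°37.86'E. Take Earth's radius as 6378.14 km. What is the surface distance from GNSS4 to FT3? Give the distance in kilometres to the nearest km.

9270 km

GNSS4: φ = +41.39317°, λ = -33.48717°
FT3: φ = -11.59000°, λ = +36.63100°
Δφ = -52.9832°,  Δλ = 70.1182°
a = sin²(Δφ/2) + cos φ₁ cos φ₂ sin²(Δλ/2) = 0.441460
c = 2·arcsin(√a) = 1.453448 rad = 83.2764°
d = R·c = 6378.14 × 1.453448 = 9270.3 km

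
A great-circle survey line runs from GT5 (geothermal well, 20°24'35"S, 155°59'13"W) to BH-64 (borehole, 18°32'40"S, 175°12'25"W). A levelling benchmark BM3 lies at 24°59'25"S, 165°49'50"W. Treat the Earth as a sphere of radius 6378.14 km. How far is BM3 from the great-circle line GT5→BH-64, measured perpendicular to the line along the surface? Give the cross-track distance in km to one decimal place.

GT5: φ = -20.40972°, λ = -155.98694°
BH-64: φ = -18.54444°, λ = -175.20694°
BM3: φ = -24.99028°, λ = -165.83056°
δ₁₃ = central angle GT5→BM3 = 0.177433 rad  (haversine)
θ₁₃ = bearing GT5→BM3 = 241.391°,  θ₁₂ = bearing GT5→BH-64 = 272.591°
dₓₜ = R·arcsin(sin δ₁₃ · sin(θ₁₃ − θ₁₂)) = 6378.14·arcsin(0.17650·sin(-31.199°)) = -583.977 km
|dₓₜ| = 583.977 km

584.0 km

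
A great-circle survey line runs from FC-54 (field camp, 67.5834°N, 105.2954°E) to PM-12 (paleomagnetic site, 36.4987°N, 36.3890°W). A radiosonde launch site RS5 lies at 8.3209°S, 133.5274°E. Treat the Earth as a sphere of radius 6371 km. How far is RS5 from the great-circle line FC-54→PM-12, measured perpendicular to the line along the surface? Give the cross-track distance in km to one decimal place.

δ₁₃ = central angle FC-54→RS5 = 1.370810 rad  (haversine)
θ₁₃ = bearing FC-54→RS5 = 151.472°,  θ₁₂ = bearing FC-54→PM-12 = 328.392°
dₓₜ = R·arcsin(sin δ₁₃ · sin(θ₁₃ − θ₁₂)) = 6371·arcsin(0.98007·sin(-176.920°)) = -335.659 km
|dₓₜ| = 335.659 km

335.7 km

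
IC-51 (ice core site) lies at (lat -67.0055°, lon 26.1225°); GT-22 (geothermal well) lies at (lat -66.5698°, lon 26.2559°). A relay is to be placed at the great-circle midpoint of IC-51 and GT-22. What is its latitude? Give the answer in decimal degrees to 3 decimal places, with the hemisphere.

Bx = cos φ₂ cos Δλ = 0.397630,  By = cos φ₂ sin Δλ = 0.000926
φₘ = atan2(sin φ₁ + sin φ₂, √((cos φ₁ + Bx)² + By²)) = -66.78766°
λₘ = λ₁ + atan2(By, cos φ₁ + Bx) = 26.18979°

66.788°S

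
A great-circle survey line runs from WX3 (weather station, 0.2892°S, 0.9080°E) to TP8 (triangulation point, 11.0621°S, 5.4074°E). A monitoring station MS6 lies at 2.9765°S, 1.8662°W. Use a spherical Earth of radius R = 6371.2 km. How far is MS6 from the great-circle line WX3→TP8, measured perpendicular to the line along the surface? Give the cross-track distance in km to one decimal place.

δ₁₃ = central angle WX3→MS6 = 0.067393 rad  (haversine)
θ₁₃ = bearing WX3→MS6 = 225.869°,  θ₁₂ = bearing WX3→TP8 = 157.615°
dₓₜ = R·arcsin(sin δ₁₃ · sin(θ₁₃ − θ₁₂)) = 6371.2·arcsin(0.06734·sin(68.254°)) = 398.779 km
|dₓₜ| = 398.779 km

398.8 km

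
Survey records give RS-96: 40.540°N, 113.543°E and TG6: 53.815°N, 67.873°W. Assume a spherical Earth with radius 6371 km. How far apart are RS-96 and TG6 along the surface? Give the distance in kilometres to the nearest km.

Δφ = 13.2750°,  Δλ = 178.5840°
a = sin²(Δφ/2) + cos φ₁ cos φ₂ sin²(Δλ/2) = 0.461964
c = 2·arcsin(√a) = 1.494650 rad = 85.6371°
d = R·c = 6371 × 1.494650 = 9522.4 km

9522 km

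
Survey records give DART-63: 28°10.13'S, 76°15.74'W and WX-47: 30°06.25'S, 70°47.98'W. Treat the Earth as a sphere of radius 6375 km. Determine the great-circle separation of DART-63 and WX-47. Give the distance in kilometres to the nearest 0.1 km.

DART-63: φ = -28.16883°, λ = -76.26233°
WX-47: φ = -30.10417°, λ = -70.79967°
Δφ = -1.9353°,  Δλ = 5.4627°
a = sin²(Δφ/2) + cos φ₁ cos φ₂ sin²(Δλ/2) = 0.002017
c = 2·arcsin(√a) = 0.089853 rad = 5.1482°
d = R·c = 6375 × 0.089853 = 572.8 km

572.8 km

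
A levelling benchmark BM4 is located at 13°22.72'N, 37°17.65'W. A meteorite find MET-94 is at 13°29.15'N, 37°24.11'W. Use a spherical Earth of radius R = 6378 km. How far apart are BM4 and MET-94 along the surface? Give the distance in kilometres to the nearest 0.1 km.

BM4: φ = +13.37867°, λ = -37.29417°
MET-94: φ = +13.48583°, λ = -37.40183°
Δφ = 0.1072°,  Δλ = -0.1077°
a = sin²(Δφ/2) + cos φ₁ cos φ₂ sin²(Δλ/2) = 0.000002
c = 2·arcsin(√a) = 0.002615 rad = 0.1498°
d = R·c = 6378 × 0.002615 = 16.7 km

16.7 km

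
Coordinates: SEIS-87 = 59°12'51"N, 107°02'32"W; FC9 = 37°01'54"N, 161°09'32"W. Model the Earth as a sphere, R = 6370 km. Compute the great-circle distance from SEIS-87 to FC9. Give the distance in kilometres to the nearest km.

4537 km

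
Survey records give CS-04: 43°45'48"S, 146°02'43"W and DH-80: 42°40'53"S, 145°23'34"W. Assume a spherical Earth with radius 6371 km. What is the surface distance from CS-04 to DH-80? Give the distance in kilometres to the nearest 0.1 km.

131.4 km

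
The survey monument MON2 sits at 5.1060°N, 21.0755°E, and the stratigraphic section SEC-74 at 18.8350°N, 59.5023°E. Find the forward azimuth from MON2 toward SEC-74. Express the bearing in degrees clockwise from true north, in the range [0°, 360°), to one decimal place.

Δλ = 38.4268°
y = sin Δλ · cos φ₂ = 0.588234
x = cos φ₁ sin φ₂ − sin φ₁ cos φ₂ cos Δλ = 0.255574
θ = atan2(y, x) = 66.5161° → 66.5161° (mod 360°)

66.5°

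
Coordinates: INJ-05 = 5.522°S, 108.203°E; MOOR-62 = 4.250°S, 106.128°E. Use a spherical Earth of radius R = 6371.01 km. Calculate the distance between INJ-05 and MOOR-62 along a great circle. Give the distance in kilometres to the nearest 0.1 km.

Δφ = 1.2720°,  Δλ = -2.0750°
a = sin²(Δφ/2) + cos φ₁ cos φ₂ sin²(Δλ/2) = 0.000449
c = 2·arcsin(√a) = 0.042366 rad = 2.4274°
d = R·c = 6371.01 × 0.042366 = 269.9 km

269.9 km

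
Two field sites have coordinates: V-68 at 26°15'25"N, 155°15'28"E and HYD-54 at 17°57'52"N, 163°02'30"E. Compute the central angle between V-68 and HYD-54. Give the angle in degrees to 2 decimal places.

V-68: φ = +26.25694°, λ = +155.25778°
HYD-54: φ = +17.96444°, λ = +163.04167°
Δφ = -8.2925°,  Δλ = 7.7839°
a = sin²(Δφ/2) + cos φ₁ cos φ₂ sin²(Δλ/2) = 0.009158
c = 2·arcsin(√a) = 0.191687 rad = 10.9829°

10.98°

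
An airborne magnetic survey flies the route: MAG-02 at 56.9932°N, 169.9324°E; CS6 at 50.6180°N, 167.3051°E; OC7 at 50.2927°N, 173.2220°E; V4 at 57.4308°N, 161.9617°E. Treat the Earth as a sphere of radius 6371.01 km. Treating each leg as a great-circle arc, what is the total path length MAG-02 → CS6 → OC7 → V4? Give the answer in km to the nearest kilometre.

MAG-02→CS6: c = 0.114494 rad, d = 729.44 km
CS6→OC7: c = 0.065976 rad, d = 420.34 km
OC7→V4: c = 0.169737 rad, d = 1081.39 km
Total = 729.44 + 420.34 + 1081.39 = 2231.17 km

2231 km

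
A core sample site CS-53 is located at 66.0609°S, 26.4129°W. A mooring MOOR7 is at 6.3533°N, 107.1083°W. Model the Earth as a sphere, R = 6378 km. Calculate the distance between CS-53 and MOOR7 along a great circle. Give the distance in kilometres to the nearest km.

10248 km

Δφ = 72.4142°,  Δλ = -80.6954°
a = sin²(Δφ/2) + cos φ₁ cos φ₂ sin²(Δλ/2) = 0.517969
c = 2·arcsin(√a) = 1.606741 rad = 92.0595°
d = R·c = 6378 × 1.606741 = 10247.8 km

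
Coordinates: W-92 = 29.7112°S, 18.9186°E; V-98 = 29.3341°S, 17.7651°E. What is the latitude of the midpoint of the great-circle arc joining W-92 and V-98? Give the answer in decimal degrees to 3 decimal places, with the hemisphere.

29.524°S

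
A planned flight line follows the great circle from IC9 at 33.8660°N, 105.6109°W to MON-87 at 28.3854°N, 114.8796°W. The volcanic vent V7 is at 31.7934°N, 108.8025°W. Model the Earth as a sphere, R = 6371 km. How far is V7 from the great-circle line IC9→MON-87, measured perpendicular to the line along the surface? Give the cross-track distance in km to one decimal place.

30.6 km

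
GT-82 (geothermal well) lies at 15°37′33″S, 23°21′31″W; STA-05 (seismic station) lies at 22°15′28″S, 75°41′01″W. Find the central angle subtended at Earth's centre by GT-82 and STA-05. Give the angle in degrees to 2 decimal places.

GT-82: φ = -15.62583°, λ = -23.35861°
STA-05: φ = -22.25778°, λ = -75.68361°
Δφ = -6.6319°,  Δλ = -52.3250°
a = sin²(Δφ/2) + cos φ₁ cos φ₂ sin²(Δλ/2) = 0.176620
c = 2·arcsin(√a) = 0.867466 rad = 49.7022°

49.70°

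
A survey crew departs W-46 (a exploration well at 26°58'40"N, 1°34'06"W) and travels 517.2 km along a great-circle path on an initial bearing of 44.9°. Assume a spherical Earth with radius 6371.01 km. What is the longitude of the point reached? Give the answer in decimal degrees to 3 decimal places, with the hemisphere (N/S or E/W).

W-46: φ = +26.97778°, λ = -1.56833°
δ = d/R = 517.2/6371.01 = 0.081180 rad
φ₂ = arcsin(sin φ₁ cos δ + cos φ₁ sin δ cos θ)
   = arcsin(0.45364·0.99671 + 0.89118·0.08109·0.70834) = 30.22125°
λ₂ = λ₁ + atan2(sin θ sin δ cos φ₁, cos δ − sin φ₁ sin φ₂) = 2.22990°

2.230°E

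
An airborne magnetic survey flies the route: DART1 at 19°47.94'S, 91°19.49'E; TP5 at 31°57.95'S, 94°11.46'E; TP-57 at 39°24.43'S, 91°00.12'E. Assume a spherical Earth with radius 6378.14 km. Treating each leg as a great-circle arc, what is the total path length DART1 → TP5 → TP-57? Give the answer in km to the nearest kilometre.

2261 km

DART1: φ = -19.79900°, λ = +91.32483°
TP5: φ = -31.96583°, λ = +94.19100°
TP-57: φ = -39.40717°, λ = +91.00200°
DART1→TP5: c = 0.217038 rad, d = 1384.30 km
TP5→TP-57: c = 0.137491 rad, d = 876.94 km
Total = 1384.30 + 876.94 = 2261.24 km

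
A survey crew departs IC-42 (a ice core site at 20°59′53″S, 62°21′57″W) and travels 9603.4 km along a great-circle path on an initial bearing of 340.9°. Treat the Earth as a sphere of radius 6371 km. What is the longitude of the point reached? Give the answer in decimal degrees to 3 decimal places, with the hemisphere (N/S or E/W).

IC-42: φ = -20.99806°, λ = -62.36583°
δ = d/R = 9603.4/6371 = 1.507361 rad
φ₂ = arcsin(sin φ₁ cos δ + cos φ₁ sin δ cos θ)
   = arcsin(-0.35834·0.06339 + 0.93359·0.99799·0.94495) = 59.06011°
λ₂ = λ₁ + atan2(sin θ sin δ cos φ₁, cos δ − sin φ₁ sin φ₂) = -101.79762°

101.798°W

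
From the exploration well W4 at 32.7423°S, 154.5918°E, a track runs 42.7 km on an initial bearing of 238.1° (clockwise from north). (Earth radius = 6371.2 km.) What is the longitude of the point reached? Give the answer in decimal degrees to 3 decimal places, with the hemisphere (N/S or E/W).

154.203°E

δ = d/R = 42.7/6371.2 = 0.006702 rad
φ₂ = arcsin(sin φ₁ cos δ + cos φ₁ sin δ cos θ)
   = arcsin(-0.54086·0.99998 + 0.84111·0.00670·-0.52844) = -32.94462°
λ₂ = λ₁ + atan2(sin θ sin δ cos φ₁, cos δ − sin φ₁ sin φ₂) = 154.20333°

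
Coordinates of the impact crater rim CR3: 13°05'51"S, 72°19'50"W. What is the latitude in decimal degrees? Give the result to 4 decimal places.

13.0975°S

13° + 5′/60 + 51″/3600 = 13 + 0.08333 + 0.01417 = 13.0975°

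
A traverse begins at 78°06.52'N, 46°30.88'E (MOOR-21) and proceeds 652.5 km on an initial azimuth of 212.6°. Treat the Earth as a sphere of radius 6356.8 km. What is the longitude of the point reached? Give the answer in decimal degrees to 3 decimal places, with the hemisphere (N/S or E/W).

35.716°E

MOOR-21: φ = +78.10867°, λ = +46.51467°
δ = d/R = 652.5/6356.8 = 0.102646 rad
φ₂ = arcsin(sin φ₁ cos δ + cos φ₁ sin δ cos θ)
   = arcsin(0.97854·0.99474 + 0.20606·0.10247·-0.84245) = 72.86289°
λ₂ = λ₁ + atan2(sin θ sin δ cos φ₁, cos δ − sin φ₁ sin φ₂) = 35.71626°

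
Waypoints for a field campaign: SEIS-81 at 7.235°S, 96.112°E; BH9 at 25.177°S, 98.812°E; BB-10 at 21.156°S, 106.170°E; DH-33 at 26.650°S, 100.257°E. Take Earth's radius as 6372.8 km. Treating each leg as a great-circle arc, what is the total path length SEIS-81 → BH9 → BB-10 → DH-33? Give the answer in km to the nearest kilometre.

3748 km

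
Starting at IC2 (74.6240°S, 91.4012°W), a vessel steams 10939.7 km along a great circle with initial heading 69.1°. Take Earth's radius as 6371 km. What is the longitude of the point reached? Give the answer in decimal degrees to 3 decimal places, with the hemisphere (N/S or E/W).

19.476°W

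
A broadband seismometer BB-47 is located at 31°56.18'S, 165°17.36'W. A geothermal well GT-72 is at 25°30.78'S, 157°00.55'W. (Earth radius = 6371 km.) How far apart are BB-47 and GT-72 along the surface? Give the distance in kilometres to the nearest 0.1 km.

BB-47: φ = -31.93633°, λ = -165.28933°
GT-72: φ = -25.51300°, λ = -157.00917°
Δφ = 6.4233°,  Δλ = 8.2802°
a = sin²(Δφ/2) + cos φ₁ cos φ₂ sin²(Δλ/2) = 0.007131
c = 2·arcsin(√a) = 0.169088 rad = 9.6880°
d = R·c = 6371 × 0.169088 = 1077.3 km

1077.3 km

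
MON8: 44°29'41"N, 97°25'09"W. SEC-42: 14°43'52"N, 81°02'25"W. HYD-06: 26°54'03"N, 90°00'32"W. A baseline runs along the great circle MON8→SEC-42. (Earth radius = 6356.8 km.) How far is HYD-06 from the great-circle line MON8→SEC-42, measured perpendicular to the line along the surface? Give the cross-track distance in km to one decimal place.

MON8: φ = +44.49472°, λ = -97.41917°
SEC-42: φ = +14.73111°, λ = -81.04028°
HYD-06: φ = +26.90083°, λ = -90.00889°
δ₁₃ = central angle MON8→HYD-06 = 0.324187 rad  (haversine)
θ₁₃ = bearing MON8→HYD-06 = 158.834°,  θ₁₂ = bearing MON8→SEC-42 = 149.818°
dₓₜ = R·arcsin(sin δ₁₃ · sin(θ₁₃ − θ₁₂)) = 6356.8·arcsin(0.31854·sin(9.016°)) = 317.438 km
|dₓₜ| = 317.438 km

317.4 km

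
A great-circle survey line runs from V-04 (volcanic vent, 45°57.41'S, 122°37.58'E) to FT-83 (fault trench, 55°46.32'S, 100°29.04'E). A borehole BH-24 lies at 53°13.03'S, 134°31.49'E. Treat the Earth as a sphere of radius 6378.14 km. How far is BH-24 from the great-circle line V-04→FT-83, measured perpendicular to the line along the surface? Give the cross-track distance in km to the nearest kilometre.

1176 km

V-04: φ = -45.95683°, λ = +122.62633°
FT-83: φ = -55.77200°, λ = +100.48400°
BH-24: φ = -53.21717°, λ = +134.52483°
δ₁₃ = central angle V-04→BH-24 = 0.184445 rad  (haversine)
θ₁₃ = bearing V-04→BH-24 = 137.689°,  θ₁₂ = bearing V-04→FT-83 = 226.628°
dₓₜ = R·arcsin(sin δ₁₃ · sin(θ₁₃ − θ₁₂)) = 6378.14·arcsin(0.18340·sin(-88.939°)) = -1176.209 km
|dₓₜ| = 1176.209 km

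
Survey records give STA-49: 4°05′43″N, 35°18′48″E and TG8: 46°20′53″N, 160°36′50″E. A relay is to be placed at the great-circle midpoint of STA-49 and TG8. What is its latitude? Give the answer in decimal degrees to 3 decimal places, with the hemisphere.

STA-49: φ = +4.09528°, λ = +35.31333°
TG8: φ = +46.34806°, λ = +160.61389°
Bx = cos φ₂ cos Δλ = -0.398887,  By = cos φ₂ sin Δλ = 0.563356
φₘ = atan2(sin φ₁ + sin φ₂, √((cos φ₁ + Bx)² + By²)) = 44.04284°
λₘ = λ₁ + atan2(By, cos φ₁ + Bx) = 78.57791°

44.043°N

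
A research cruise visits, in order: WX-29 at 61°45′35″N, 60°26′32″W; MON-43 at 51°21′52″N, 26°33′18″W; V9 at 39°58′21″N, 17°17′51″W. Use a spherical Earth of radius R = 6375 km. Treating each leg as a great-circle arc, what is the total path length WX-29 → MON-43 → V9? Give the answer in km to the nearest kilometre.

WX-29: φ = +61.75972°, λ = -60.44222°
MON-43: φ = +51.36444°, λ = -26.55500°
V9: φ = +39.97250°, λ = -17.29750°
WX-29→MON-43: c = 0.367013 rad, d = 2339.70 km
MON-43→V9: c = 0.228237 rad, d = 1455.01 km
Total = 2339.70 + 1455.01 = 3794.71 km

3795 km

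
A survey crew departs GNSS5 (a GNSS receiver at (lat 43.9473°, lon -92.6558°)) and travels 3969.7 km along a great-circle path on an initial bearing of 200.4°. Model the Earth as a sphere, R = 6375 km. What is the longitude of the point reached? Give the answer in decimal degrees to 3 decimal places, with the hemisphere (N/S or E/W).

δ = d/R = 3969.7/6375 = 0.622698 rad
φ₂ = arcsin(sin φ₁ cos δ + cos φ₁ sin δ cos θ)
   = arcsin(0.69400·0.81231 + 0.71998·0.58323·-0.93728) = 9.79727°
λ₂ = λ₁ + atan2(sin θ sin δ cos φ₁, cos δ − sin φ₁ sin φ₂) = -104.56177°

104.562°W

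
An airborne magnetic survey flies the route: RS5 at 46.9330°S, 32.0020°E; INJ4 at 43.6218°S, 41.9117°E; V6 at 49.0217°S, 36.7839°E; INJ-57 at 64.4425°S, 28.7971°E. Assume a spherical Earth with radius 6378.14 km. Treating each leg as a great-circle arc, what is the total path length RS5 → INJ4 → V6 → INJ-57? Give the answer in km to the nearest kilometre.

3358 km

RS5→INJ4: c = 0.134598 rad, d = 858.49 km
INJ4→V6: c = 0.112645 rad, d = 718.47 km
V6→INJ-57: c = 0.279278 rad, d = 1781.27 km
Total = 858.49 + 718.47 + 1781.27 = 3358.23 km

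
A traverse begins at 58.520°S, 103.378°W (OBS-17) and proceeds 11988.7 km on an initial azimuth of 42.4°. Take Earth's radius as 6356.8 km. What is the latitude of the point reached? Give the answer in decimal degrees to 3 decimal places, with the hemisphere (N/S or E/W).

39.123°N

δ = d/R = 11988.7/6356.8 = 1.885965 rad
φ₂ = arcsin(sin φ₁ cos δ + cos φ₁ sin δ cos θ)
   = arcsin(-0.85282·-0.30998 + 0.52220·0.95074·0.73846) = 39.12267°
λ₂ = λ₁ + atan2(sin θ sin δ cos φ₁, cos δ − sin φ₁ sin φ₂) = -47.65116°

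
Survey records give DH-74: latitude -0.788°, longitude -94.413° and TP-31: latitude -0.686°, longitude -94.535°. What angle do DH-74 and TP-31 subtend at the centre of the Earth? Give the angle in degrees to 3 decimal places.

0.159°

Δφ = 0.1020°,  Δλ = -0.1220°
a = sin²(Δφ/2) + cos φ₁ cos φ₂ sin²(Δλ/2) = 0.000002
c = 2·arcsin(√a) = 0.002775 rad = 0.1590°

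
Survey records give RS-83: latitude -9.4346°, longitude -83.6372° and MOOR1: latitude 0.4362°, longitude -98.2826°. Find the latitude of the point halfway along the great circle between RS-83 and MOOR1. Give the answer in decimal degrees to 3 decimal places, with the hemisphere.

4.536°S

Bx = cos φ₂ cos Δλ = 0.967481,  By = cos φ₂ sin Δλ = -0.252829
φₘ = atan2(sin φ₁ + sin φ₂, √((cos φ₁ + Bx)² + By²)) = -4.53604°
λₘ = λ₁ + atan2(By, cos φ₁ + Bx) = -91.00993°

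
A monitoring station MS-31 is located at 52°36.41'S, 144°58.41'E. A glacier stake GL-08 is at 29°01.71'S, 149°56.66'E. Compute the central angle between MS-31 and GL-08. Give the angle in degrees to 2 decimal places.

MS-31: φ = -52.60683°, λ = +144.97350°
GL-08: φ = -29.02850°, λ = +149.94433°
Δφ = 23.5783°,  Δλ = 4.9708°
a = sin²(Δφ/2) + cos φ₁ cos φ₂ sin²(Δλ/2) = 0.042742
c = 2·arcsin(√a) = 0.416484 rad = 23.8628°

23.86°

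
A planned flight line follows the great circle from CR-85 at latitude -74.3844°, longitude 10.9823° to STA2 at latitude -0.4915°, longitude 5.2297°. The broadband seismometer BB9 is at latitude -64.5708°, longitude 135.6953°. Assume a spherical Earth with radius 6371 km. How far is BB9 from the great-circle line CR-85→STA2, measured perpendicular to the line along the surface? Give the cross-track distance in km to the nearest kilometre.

δ₁₃ = central angle CR-85→BB9 = 0.636872 rad  (haversine)
θ₁₃ = bearing CR-85→BB9 = 143.591°,  θ₁₂ = bearing CR-85→STA2 = 354.014°
dₓₜ = R·arcsin(sin δ₁₃ · sin(θ₁₃ − θ₁₂)) = 6371·arcsin(0.59468·sin(-210.423°)) = 1948.779 km
|dₓₜ| = 1948.779 km

1949 km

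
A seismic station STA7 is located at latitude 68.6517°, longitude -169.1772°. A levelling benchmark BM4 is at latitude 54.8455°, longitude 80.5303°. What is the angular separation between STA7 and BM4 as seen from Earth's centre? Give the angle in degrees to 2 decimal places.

46.46°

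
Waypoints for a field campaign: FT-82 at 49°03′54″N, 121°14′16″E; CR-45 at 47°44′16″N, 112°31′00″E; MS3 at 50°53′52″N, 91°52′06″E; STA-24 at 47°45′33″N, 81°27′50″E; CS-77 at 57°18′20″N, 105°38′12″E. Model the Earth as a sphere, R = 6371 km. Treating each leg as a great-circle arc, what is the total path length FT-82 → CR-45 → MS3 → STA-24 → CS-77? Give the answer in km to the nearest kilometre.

FT-82: φ = +49.06500°, λ = +121.23778°
CR-45: φ = +47.73778°, λ = +112.51667°
MS3: φ = +50.89778°, λ = +91.86833°
STA-24: φ = +47.75917°, λ = +81.46389°
CS-77: φ = +57.30556°, λ = +105.63667°
FT-82→CR-45: c = 0.103612 rad, d = 660.11 km
CR-45→MS3: c = 0.240445 rad, d = 1531.87 km
MS3→STA-24: c = 0.130257 rad, d = 829.87 km
STA-24→CS-77: c = 0.303450 rad, d = 1933.28 km
Total = 660.11 + 1531.87 + 829.87 + 1933.28 = 4955.13 km

4955 km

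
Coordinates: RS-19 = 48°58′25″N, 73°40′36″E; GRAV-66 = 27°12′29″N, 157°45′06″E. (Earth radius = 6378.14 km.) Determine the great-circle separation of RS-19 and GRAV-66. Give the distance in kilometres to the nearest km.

7358 km

RS-19: φ = +48.97361°, λ = +73.67667°
GRAV-66: φ = +27.20806°, λ = +157.75167°
Δφ = -21.7656°,  Δλ = 84.0750°
a = sin²(Δφ/2) + cos φ₁ cos φ₂ sin²(Δλ/2) = 0.297403
c = 2·arcsin(√a) = 1.153606 rad = 66.0967°
d = R·c = 6378.14 × 1.153606 = 7357.9 km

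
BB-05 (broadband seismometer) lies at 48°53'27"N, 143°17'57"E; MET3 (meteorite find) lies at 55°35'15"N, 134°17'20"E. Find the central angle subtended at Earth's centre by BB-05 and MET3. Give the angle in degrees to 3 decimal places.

BB-05: φ = +48.89083°, λ = +143.29917°
MET3: φ = +55.58750°, λ = +134.28889°
Δφ = 6.6967°,  Δλ = -9.0103°
a = sin²(Δφ/2) + cos φ₁ cos φ₂ sin²(Δλ/2) = 0.005704
c = 2·arcsin(√a) = 0.151192 rad = 8.6627°

8.663°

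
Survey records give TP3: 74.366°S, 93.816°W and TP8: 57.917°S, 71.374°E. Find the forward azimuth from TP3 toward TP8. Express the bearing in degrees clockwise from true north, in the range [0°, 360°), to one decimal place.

Δλ = 165.1900°
y = sin Δλ · cos φ₂ = 0.135769
x = cos φ₁ sin φ₂ − sin φ₁ cos φ₂ cos Δλ = -0.722838
θ = atan2(y, x) = 169.3622° → 169.3622° (mod 360°)

169.4°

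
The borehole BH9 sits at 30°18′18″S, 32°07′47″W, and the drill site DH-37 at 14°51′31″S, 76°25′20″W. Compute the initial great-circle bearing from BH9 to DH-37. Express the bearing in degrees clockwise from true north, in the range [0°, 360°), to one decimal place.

280.7°

BH9: φ = -30.30500°, λ = -32.12972°
DH-37: φ = -14.85861°, λ = -76.42222°
Δλ = -44.2925°
y = sin Δλ · cos φ₂ = -0.674971
x = cos φ₁ sin φ₂ − sin φ₁ cos φ₂ cos Δλ = 0.127716
θ = atan2(y, x) = -79.2853° → 280.7147° (mod 360°)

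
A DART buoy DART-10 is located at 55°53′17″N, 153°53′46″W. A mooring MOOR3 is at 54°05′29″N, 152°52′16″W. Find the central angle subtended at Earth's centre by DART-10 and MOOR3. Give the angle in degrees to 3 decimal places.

1.890°

DART-10: φ = +55.88806°, λ = -153.89611°
MOOR3: φ = +54.09139°, λ = -152.87111°
Δφ = -1.7967°,  Δλ = 1.0250°
a = sin²(Δφ/2) + cos φ₁ cos φ₂ sin²(Δλ/2) = 0.000272
c = 2·arcsin(√a) = 0.032994 rad = 1.8904°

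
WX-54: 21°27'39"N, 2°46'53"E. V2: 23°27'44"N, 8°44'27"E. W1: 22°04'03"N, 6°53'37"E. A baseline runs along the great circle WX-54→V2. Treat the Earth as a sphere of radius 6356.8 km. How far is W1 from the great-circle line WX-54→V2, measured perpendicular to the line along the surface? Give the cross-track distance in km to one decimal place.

WX-54: φ = +21.46083°, λ = +2.78139°
V2: φ = +23.46222°, λ = +8.74083°
W1: φ = +22.06750°, λ = +6.89361°
δ₁₃ = central angle WX-54→W1 = 0.067489 rad  (haversine)
θ₁₃ = bearing WX-54→W1 = 80.215°,  θ₁₂ = bearing WX-54→V2 = 68.907°
dₓₜ = R·arcsin(sin δ₁₃ · sin(θ₁₃ − θ₁₂)) = 6356.8·arcsin(0.06744·sin(11.308°)) = 84.064 km
|dₓₜ| = 84.064 km

84.1 km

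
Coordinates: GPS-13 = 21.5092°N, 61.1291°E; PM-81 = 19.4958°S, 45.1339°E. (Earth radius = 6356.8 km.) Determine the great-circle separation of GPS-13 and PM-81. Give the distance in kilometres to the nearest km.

4869 km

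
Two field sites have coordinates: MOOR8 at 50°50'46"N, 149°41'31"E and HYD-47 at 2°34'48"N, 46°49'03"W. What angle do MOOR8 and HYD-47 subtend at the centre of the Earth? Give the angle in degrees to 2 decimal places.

MOOR8: φ = +50.84611°, λ = +149.69194°
HYD-47: φ = +2.58000°, λ = -46.81750°
Δφ = -48.2661°,  Δλ = 163.4906°
a = sin²(Δφ/2) + cos φ₁ cos φ₂ sin²(Δλ/2) = 0.784927
c = 2·arcsin(√a) = 2.177125 rad = 124.7401°

124.74°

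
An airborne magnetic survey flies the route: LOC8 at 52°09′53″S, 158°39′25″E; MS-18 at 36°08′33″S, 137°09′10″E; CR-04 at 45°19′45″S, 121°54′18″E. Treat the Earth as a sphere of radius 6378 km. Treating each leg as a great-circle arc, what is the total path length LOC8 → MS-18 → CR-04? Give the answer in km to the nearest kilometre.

4096 km

LOC8: φ = -52.16472°, λ = +158.65694°
MS-18: φ = -36.14250°, λ = +137.15278°
CR-04: φ = -45.32917°, λ = +121.90500°
LOC8→MS-18: c = 0.385331 rad, d = 2457.64 km
MS-18→CR-04: c = 0.256879 rad, d = 1638.37 km
Total = 2457.64 + 1638.37 = 4096.01 km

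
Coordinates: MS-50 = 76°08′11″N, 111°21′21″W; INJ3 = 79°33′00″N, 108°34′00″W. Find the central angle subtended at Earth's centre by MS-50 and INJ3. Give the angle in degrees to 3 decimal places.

3.463°

MS-50: φ = +76.13639°, λ = -111.35583°
INJ3: φ = +79.55000°, λ = -108.56667°
Δφ = 3.4136°,  Δλ = 2.7892°
a = sin²(Δφ/2) + cos φ₁ cos φ₂ sin²(Δλ/2) = 0.000913
c = 2·arcsin(√a) = 0.060437 rad = 3.4628°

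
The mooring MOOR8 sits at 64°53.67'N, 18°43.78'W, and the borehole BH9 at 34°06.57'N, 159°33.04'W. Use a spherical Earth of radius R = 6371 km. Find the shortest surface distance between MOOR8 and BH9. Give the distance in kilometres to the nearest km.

8493 km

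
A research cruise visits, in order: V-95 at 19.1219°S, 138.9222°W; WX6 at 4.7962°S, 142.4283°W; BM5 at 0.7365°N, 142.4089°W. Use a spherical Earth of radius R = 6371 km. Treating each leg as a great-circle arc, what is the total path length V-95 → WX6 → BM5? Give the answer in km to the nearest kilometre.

2253 km

V-95→WX6: c = 0.257056 rad, d = 1637.70 km
WX6→BM5: c = 0.096564 rad, d = 615.21 km
Total = 1637.70 + 615.21 = 2252.92 km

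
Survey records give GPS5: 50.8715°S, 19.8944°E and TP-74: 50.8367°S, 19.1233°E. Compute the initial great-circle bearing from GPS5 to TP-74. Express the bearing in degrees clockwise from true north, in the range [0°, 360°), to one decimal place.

Δλ = -0.7711°
y = sin Δλ · cos φ₂ = -0.008499
x = cos φ₁ sin φ₂ − sin φ₁ cos φ₂ cos Δλ = 0.000563
θ = atan2(y, x) = -86.2101° → 273.7899° (mod 360°)

273.8°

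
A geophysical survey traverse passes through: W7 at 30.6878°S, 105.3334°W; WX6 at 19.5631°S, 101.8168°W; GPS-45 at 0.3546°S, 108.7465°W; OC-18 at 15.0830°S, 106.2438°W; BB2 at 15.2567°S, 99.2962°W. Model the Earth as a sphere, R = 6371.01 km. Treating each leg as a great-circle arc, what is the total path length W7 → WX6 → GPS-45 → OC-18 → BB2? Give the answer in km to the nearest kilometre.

5958 km

W7→WX6: c = 0.201918 rad, d = 1286.42 km
WX6→GPS-45: c = 0.355581 rad, d = 2265.41 km
GPS-45→OC-18: c = 0.260657 rad, d = 1660.65 km
OC-18→BB2: c = 0.117067 rad, d = 745.84 km
Total = 1286.42 + 2265.41 + 1660.65 + 745.84 = 5958.32 km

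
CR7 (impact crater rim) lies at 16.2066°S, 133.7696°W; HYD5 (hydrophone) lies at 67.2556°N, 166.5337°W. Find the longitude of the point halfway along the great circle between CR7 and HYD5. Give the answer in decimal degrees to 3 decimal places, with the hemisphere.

143.015°W

Bx = cos φ₂ cos Δλ = 0.325112,  By = cos φ₂ sin Δλ = -0.209232
φₘ = atan2(sin φ₁ + sin φ₂, √((cos φ₁ + Bx)² + By²)) = 26.28248°
λₘ = λ₁ + atan2(By, cos φ₁ + Bx) = -143.01507°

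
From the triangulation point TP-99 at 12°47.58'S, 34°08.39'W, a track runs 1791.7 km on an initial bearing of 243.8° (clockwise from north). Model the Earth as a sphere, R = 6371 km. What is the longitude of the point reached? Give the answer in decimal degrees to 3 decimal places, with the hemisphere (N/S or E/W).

49.448°W

TP-99: φ = -12.79300°, λ = -34.13983°
δ = d/R = 1791.7/6371 = 0.281227 rad
φ₂ = arcsin(sin φ₁ cos δ + cos φ₁ sin δ cos θ)
   = arcsin(-0.22143·0.96072 + 0.97518·0.27754·-0.44151) = -19.40371°
λ₂ = λ₁ + atan2(sin θ sin δ cos φ₁, cos δ − sin φ₁ sin φ₂) = -49.44836°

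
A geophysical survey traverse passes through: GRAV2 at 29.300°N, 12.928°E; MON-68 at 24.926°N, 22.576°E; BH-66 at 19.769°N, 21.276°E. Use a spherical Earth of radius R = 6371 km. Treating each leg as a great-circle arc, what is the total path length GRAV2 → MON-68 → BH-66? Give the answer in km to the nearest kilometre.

1660 km

GRAV2→MON-68: c = 0.168116 rad, d = 1071.06 km
MON-68→BH-66: c = 0.092418 rad, d = 588.80 km
Total = 1071.06 + 588.80 = 1659.86 km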